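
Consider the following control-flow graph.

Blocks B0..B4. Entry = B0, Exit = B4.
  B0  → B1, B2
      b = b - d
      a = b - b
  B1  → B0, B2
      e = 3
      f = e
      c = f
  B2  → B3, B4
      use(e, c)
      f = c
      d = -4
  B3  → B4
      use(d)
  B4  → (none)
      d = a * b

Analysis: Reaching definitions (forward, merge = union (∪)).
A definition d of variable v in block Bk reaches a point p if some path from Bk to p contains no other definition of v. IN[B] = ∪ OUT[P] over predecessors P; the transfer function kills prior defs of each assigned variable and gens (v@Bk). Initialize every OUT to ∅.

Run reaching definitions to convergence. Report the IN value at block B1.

Answer: {a@B0, b@B0, c@B1, e@B1, f@B1}

Derivation:
Converged values:
  B0:   IN={a@B0, b@B0, c@B1, e@B1, f@B1}   OUT={a@B0, b@B0, c@B1, e@B1, f@B1}
  B1:   IN={a@B0, b@B0, c@B1, e@B1, f@B1}   OUT={a@B0, b@B0, c@B1, e@B1, f@B1}
  B2:   IN={a@B0, b@B0, c@B1, e@B1, f@B1}   OUT={a@B0, b@B0, c@B1, d@B2, e@B1, f@B2}
  B3:   IN={a@B0, b@B0, c@B1, d@B2, e@B1, f@B2}   OUT={a@B0, b@B0, c@B1, d@B2, e@B1, f@B2}
  B4:   IN={a@B0, b@B0, c@B1, d@B2, e@B1, f@B2}   OUT={a@B0, b@B0, c@B1, d@B4, e@B1, f@B2}

Merge at B1: IN[B1] = OUT[B0] = {a@B0, b@B0, c@B1, e@B1, f@B1}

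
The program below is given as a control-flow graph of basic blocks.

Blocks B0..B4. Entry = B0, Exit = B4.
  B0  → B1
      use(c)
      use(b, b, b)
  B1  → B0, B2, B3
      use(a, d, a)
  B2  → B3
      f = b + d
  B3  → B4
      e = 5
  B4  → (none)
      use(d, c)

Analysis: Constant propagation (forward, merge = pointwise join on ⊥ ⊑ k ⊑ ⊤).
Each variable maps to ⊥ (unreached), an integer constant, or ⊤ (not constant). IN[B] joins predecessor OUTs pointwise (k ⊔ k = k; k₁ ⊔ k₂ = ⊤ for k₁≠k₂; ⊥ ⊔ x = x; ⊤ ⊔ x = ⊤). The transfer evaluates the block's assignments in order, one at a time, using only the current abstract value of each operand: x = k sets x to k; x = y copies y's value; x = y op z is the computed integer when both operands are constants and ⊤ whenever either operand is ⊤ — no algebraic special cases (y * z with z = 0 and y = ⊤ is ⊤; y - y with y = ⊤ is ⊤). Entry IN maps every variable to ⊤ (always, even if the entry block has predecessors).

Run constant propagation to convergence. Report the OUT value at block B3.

Answer: {a: ⊤, b: ⊤, c: ⊤, d: ⊤, e: 5, f: ⊤}

Derivation:
Converged values:
  B0:   IN=(all ⊤)   OUT=(all ⊤)
  B1:   IN=(all ⊤)   OUT=(all ⊤)
  B2:   IN=(all ⊤)   OUT=(all ⊤)
  B3:   IN=(all ⊤)   OUT={e:5; rest ⊤}
  B4:   IN={e:5; rest ⊤}   OUT={e:5; rest ⊤}

Merge at B3: IN[B3] = OUT[B1] ⊔ OUT[B2] = {a: ⊤, b: ⊤, c: ⊤, d: ⊤, e: ⊤, f: ⊤}
Applying B3's transfer function to that IN value gives OUT[B3] (row B3 above).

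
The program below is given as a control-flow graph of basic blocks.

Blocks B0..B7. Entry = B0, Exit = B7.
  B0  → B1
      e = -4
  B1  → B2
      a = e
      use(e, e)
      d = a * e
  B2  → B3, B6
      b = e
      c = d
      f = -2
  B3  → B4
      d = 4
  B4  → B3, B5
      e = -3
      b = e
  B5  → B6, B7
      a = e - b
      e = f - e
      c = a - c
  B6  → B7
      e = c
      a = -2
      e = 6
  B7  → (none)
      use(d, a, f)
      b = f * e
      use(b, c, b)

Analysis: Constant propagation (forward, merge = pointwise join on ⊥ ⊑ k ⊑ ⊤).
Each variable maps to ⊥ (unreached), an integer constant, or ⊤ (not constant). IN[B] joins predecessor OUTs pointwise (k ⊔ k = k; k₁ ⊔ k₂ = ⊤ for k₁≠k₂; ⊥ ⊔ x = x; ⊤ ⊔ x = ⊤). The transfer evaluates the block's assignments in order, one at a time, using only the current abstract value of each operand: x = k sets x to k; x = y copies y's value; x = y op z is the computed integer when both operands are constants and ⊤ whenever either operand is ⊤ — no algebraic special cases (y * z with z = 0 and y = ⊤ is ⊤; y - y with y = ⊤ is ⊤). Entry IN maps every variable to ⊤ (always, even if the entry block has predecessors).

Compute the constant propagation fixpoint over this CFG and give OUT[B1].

Answer: {a: -4, b: ⊤, c: ⊤, d: 16, e: -4, f: ⊤}

Trace:
Fixpoint table:
  B0:   IN=(all ⊤)   OUT={e:-4; rest ⊤}
  B1:   IN={e:-4; rest ⊤}   OUT={a:-4, d:16, e:-4; rest ⊤}
  B2:   IN={a:-4, d:16, e:-4; rest ⊤}   OUT={a:-4, b:-4, c:16, d:16, e:-4, f:-2; rest ⊤}
  B3:   IN={a:-4, c:16, f:-2; rest ⊤}   OUT={a:-4, c:16, d:4, f:-2; rest ⊤}
  B4:   IN={a:-4, c:16, d:4, f:-2; rest ⊤}   OUT={a:-4, b:-3, c:16, d:4, e:-3, f:-2; rest ⊤}
  B5:   IN={a:-4, b:-3, c:16, d:4, e:-3, f:-2; rest ⊤}   OUT={a:0, b:-3, c:-16, d:4, e:1, f:-2; rest ⊤}
  B6:   IN={f:-2; rest ⊤}   OUT={a:-2, e:6, f:-2; rest ⊤}
  B7:   IN={f:-2; rest ⊤}   OUT={f:-2; rest ⊤}

Merge at B1: IN[B1] = OUT[B0] = {a: ⊤, b: ⊤, c: ⊤, d: ⊤, e: -4, f: ⊤}
Applying B1's transfer function to that IN value gives OUT[B1] (row B1 above).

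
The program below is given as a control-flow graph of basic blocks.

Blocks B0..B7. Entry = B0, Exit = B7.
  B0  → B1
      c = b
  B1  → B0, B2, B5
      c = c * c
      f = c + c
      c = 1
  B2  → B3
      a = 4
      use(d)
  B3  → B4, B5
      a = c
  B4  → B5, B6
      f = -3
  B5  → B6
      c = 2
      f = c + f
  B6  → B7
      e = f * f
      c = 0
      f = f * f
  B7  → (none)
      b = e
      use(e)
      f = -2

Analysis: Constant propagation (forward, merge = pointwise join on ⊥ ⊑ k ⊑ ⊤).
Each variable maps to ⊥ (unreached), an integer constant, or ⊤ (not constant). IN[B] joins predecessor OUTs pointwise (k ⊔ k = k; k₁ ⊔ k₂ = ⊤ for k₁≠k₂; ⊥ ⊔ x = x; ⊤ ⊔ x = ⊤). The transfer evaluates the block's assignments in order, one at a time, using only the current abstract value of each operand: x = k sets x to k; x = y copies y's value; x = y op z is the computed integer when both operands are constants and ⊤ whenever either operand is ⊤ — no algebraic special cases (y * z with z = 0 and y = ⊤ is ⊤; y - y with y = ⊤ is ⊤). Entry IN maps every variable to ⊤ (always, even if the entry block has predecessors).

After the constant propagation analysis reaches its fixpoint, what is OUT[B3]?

Fixpoint table:
  B0: | IN=(all ⊤) | OUT=(all ⊤)
  B1: | IN=(all ⊤) | OUT={c:1; rest ⊤}
  B2: | IN={c:1; rest ⊤} | OUT={a:4, c:1; rest ⊤}
  B3: | IN={a:4, c:1; rest ⊤} | OUT={a:1, c:1; rest ⊤}
  B4: | IN={a:1, c:1; rest ⊤} | OUT={a:1, c:1, f:-3; rest ⊤}
  B5: | IN={c:1; rest ⊤} | OUT={c:2; rest ⊤}
  B6: | IN=(all ⊤) | OUT={c:0; rest ⊤}
  B7: | IN={c:0; rest ⊤} | OUT={c:0, f:-2; rest ⊤}

Merge at B3: IN[B3] = OUT[B2] = {a: 4, b: ⊤, c: 1, d: ⊤, e: ⊤, f: ⊤}
Applying B3's transfer function to that IN value gives OUT[B3] (row B3 above).

Answer: {a: 1, b: ⊤, c: 1, d: ⊤, e: ⊤, f: ⊤}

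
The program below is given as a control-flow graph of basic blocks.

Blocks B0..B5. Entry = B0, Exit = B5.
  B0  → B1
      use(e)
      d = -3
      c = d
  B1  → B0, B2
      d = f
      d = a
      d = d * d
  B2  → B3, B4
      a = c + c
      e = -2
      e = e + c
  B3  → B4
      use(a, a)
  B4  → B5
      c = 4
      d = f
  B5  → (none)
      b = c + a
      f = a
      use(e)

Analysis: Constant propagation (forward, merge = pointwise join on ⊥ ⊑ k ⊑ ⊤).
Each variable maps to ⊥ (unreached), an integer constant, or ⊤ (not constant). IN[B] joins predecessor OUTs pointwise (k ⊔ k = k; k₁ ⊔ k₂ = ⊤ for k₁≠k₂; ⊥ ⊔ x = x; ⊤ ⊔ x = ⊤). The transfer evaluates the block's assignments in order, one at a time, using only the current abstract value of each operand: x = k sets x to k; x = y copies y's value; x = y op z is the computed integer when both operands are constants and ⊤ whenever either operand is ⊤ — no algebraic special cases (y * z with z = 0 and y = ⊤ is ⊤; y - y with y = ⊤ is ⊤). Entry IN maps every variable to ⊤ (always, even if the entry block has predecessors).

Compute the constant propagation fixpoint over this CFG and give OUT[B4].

Answer: {a: -6, b: ⊤, c: 4, d: ⊤, e: -5, f: ⊤}

Derivation:
Converged values:
  B0: | IN=(all ⊤) | OUT={c:-3, d:-3; rest ⊤}
  B1: | IN={c:-3, d:-3; rest ⊤} | OUT={c:-3; rest ⊤}
  B2: | IN={c:-3; rest ⊤} | OUT={a:-6, c:-3, e:-5; rest ⊤}
  B3: | IN={a:-6, c:-3, e:-5; rest ⊤} | OUT={a:-6, c:-3, e:-5; rest ⊤}
  B4: | IN={a:-6, c:-3, e:-5; rest ⊤} | OUT={a:-6, c:4, e:-5; rest ⊤}
  B5: | IN={a:-6, c:4, e:-5; rest ⊤} | OUT={a:-6, b:-2, c:4, e:-5, f:-6; rest ⊤}

Merge at B4: IN[B4] = OUT[B2] ⊔ OUT[B3] = {a: -6, b: ⊤, c: -3, d: ⊤, e: -5, f: ⊤}
Applying B4's transfer function to that IN value gives OUT[B4] (row B4 above).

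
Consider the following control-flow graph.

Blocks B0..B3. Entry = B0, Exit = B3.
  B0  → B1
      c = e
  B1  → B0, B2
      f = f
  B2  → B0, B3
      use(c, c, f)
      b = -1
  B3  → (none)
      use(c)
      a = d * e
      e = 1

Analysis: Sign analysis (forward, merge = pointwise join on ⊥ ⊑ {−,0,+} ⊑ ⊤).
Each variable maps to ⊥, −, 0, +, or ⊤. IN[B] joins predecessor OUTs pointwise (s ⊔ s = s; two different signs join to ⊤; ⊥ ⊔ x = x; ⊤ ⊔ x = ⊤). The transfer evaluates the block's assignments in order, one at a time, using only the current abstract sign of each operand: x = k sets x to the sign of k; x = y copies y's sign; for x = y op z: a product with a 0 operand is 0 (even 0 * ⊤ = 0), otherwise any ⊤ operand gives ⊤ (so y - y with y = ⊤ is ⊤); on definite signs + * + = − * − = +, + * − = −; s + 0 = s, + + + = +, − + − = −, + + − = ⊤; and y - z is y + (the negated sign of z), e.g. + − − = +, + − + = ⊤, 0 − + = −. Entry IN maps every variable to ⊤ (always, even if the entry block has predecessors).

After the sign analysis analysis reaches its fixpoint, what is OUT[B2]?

Converged values:
  B0: | IN=(all ⊤) | OUT=(all ⊤)
  B1: | IN=(all ⊤) | OUT=(all ⊤)
  B2: | IN=(all ⊤) | OUT={b:-; rest ⊤}
  B3: | IN={b:-; rest ⊤} | OUT={b:-, e:+; rest ⊤}

Merge at B2: IN[B2] = OUT[B1] = {a: ⊤, b: ⊤, c: ⊤, d: ⊤, e: ⊤, f: ⊤}
Applying B2's transfer function to that IN value gives OUT[B2] (row B2 above).

Answer: {a: ⊤, b: -, c: ⊤, d: ⊤, e: ⊤, f: ⊤}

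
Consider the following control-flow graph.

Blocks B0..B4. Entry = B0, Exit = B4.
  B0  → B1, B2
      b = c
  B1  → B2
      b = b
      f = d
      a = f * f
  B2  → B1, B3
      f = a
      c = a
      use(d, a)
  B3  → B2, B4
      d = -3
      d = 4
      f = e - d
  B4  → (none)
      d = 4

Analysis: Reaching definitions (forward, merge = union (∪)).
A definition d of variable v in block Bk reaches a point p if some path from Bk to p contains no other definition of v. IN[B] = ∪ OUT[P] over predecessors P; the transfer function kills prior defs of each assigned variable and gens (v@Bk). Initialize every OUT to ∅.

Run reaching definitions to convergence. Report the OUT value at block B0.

Fixpoint table:
  B0: | IN={} | OUT={b@B0}
  B1: | IN={a@B1, b@B0, b@B1, c@B2, d@B3, f@B2} | OUT={a@B1, b@B1, c@B2, d@B3, f@B1}
  B2: | IN={a@B1, b@B0, b@B1, c@B2, d@B3, f@B1, f@B3} | OUT={a@B1, b@B0, b@B1, c@B2, d@B3, f@B2}
  B3: | IN={a@B1, b@B0, b@B1, c@B2, d@B3, f@B2} | OUT={a@B1, b@B0, b@B1, c@B2, d@B3, f@B3}
  B4: | IN={a@B1, b@B0, b@B1, c@B2, d@B3, f@B3} | OUT={a@B1, b@B0, b@B1, c@B2, d@B4, f@B3}

B0 is the boundary node: IN[B0] = {}
Applying B0's transfer function to that IN value gives OUT[B0] (row B0 above).

Answer: {b@B0}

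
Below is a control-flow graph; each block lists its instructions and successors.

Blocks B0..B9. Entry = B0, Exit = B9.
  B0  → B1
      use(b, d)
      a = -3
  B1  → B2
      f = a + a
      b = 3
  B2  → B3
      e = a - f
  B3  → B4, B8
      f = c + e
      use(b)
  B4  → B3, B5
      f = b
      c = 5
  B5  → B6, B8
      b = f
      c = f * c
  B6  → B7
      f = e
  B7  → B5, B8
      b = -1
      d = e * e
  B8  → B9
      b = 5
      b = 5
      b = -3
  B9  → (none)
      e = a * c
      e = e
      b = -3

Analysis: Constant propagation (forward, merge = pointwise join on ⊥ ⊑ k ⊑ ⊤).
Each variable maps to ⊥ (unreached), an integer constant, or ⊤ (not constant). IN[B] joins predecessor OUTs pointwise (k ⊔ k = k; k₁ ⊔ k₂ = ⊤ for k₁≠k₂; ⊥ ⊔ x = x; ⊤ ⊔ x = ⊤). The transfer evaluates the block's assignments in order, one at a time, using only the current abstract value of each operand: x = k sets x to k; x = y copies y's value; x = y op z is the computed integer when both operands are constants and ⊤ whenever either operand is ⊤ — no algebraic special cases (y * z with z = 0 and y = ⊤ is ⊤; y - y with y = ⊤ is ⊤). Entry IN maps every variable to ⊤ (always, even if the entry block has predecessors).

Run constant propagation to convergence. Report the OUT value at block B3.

Converged values:
  B0: | IN=(all ⊤) | OUT={a:-3; rest ⊤}
  B1: | IN={a:-3; rest ⊤} | OUT={a:-3, b:3, f:-6; rest ⊤}
  B2: | IN={a:-3, b:3, f:-6; rest ⊤} | OUT={a:-3, b:3, e:3, f:-6; rest ⊤}
  B3: | IN={a:-3, b:3, e:3; rest ⊤} | OUT={a:-3, b:3, e:3; rest ⊤}
  B4: | IN={a:-3, b:3, e:3; rest ⊤} | OUT={a:-3, b:3, c:5, e:3, f:3; rest ⊤}
  B5: | IN={a:-3, e:3, f:3; rest ⊤} | OUT={a:-3, b:3, e:3, f:3; rest ⊤}
  B6: | IN={a:-3, b:3, e:3, f:3; rest ⊤} | OUT={a:-3, b:3, e:3, f:3; rest ⊤}
  B7: | IN={a:-3, b:3, e:3, f:3; rest ⊤} | OUT={a:-3, b:-1, d:9, e:3, f:3; rest ⊤}
  B8: | IN={a:-3, e:3; rest ⊤} | OUT={a:-3, b:-3, e:3; rest ⊤}
  B9: | IN={a:-3, b:-3, e:3; rest ⊤} | OUT={a:-3, b:-3; rest ⊤}

Merge at B3: IN[B3] = OUT[B2] ⊔ OUT[B4] = {a: -3, b: 3, c: ⊤, d: ⊤, e: 3, f: ⊤}
Applying B3's transfer function to that IN value gives OUT[B3] (row B3 above).

Answer: {a: -3, b: 3, c: ⊤, d: ⊤, e: 3, f: ⊤}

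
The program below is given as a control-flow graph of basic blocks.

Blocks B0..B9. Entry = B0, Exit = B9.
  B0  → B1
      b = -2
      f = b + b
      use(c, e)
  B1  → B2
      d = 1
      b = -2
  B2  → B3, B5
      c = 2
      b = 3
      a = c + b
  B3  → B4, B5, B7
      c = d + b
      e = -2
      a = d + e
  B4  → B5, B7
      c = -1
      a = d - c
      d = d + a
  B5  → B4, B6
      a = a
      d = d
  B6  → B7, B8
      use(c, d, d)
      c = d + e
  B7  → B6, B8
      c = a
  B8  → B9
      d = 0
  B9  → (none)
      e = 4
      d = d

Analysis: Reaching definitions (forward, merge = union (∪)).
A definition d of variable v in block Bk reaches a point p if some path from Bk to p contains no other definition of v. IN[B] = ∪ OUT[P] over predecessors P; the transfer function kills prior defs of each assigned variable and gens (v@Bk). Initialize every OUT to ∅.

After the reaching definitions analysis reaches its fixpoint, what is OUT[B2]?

Fixpoint table:
  B0:  IN={}  OUT={b@B0, f@B0}
  B1:  IN={b@B0, f@B0}  OUT={b@B1, d@B1, f@B0}
  B2:  IN={b@B1, d@B1, f@B0}  OUT={a@B2, b@B2, c@B2, d@B1, f@B0}
  B3:  IN={a@B2, b@B2, c@B2, d@B1, f@B0}  OUT={a@B3, b@B2, c@B3, d@B1, e@B3, f@B0}
  B4:  IN={a@B3, a@B5, b@B2, c@B2, c@B3, c@B4, d@B1, d@B5, e@B3, f@B0}  OUT={a@B4, b@B2, c@B4, d@B4, e@B3, f@B0}
  B5:  IN={a@B2, a@B3, a@B4, b@B2, c@B2, c@B3, c@B4, d@B1, d@B4, e@B3, f@B0}  OUT={a@B5, b@B2, c@B2, c@B3, c@B4, d@B5, e@B3, f@B0}
  B6:  IN={a@B3, a@B4, a@B5, b@B2, c@B2, c@B3, c@B4, c@B7, d@B1, d@B4, d@B5, e@B3, f@B0}  OUT={a@B3, a@B4, a@B5, b@B2, c@B6, d@B1, d@B4, d@B5, e@B3, f@B0}
  B7:  IN={a@B3, a@B4, a@B5, b@B2, c@B3, c@B4, c@B6, d@B1, d@B4, d@B5, e@B3, f@B0}  OUT={a@B3, a@B4, a@B5, b@B2, c@B7, d@B1, d@B4, d@B5, e@B3, f@B0}
  B8:  IN={a@B3, a@B4, a@B5, b@B2, c@B6, c@B7, d@B1, d@B4, d@B5, e@B3, f@B0}  OUT={a@B3, a@B4, a@B5, b@B2, c@B6, c@B7, d@B8, e@B3, f@B0}
  B9:  IN={a@B3, a@B4, a@B5, b@B2, c@B6, c@B7, d@B8, e@B3, f@B0}  OUT={a@B3, a@B4, a@B5, b@B2, c@B6, c@B7, d@B9, e@B9, f@B0}

Merge at B2: IN[B2] = OUT[B1] = {b@B1, d@B1, f@B0}
Applying B2's transfer function to that IN value gives OUT[B2] (row B2 above).

Answer: {a@B2, b@B2, c@B2, d@B1, f@B0}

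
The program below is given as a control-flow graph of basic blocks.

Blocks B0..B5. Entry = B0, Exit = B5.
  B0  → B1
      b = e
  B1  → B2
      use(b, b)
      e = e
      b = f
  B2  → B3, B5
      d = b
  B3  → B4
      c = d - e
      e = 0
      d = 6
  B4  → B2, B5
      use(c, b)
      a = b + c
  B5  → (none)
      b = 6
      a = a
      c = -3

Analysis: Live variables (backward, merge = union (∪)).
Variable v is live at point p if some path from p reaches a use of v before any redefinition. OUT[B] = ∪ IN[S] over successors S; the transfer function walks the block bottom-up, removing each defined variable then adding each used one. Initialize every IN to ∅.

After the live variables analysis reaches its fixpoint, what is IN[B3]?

Answer: {b, d, e}

Trace:
Per-block solution:
  B0: | IN={a, e, f} | OUT={a, b, e, f}
  B1: | IN={a, b, e, f} | OUT={a, b, e}
  B2: | IN={a, b, e} | OUT={a, b, d, e}
  B3: | IN={b, d, e} | OUT={b, c, e}
  B4: | IN={b, c, e} | OUT={a, b, e}
  B5: | IN={a} | OUT={}

Merge at B3: OUT[B3] = IN[B4] = {b, c, e}
Applying B3's transfer function to that OUT value gives IN[B3] (row B3 above).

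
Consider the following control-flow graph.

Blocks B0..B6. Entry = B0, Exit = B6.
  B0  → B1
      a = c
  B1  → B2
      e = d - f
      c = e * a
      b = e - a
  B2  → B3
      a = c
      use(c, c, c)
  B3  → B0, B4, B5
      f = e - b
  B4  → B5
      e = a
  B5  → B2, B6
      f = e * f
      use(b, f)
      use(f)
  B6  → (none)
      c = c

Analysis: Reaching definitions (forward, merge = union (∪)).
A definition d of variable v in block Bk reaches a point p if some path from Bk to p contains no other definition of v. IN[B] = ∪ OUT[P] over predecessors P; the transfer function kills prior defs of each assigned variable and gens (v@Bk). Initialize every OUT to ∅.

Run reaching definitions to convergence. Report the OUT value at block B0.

Converged values:
  B0: | IN={a@B2, b@B1, c@B1, e@B1, e@B4, f@B3} | OUT={a@B0, b@B1, c@B1, e@B1, e@B4, f@B3}
  B1: | IN={a@B0, b@B1, c@B1, e@B1, e@B4, f@B3} | OUT={a@B0, b@B1, c@B1, e@B1, f@B3}
  B2: | IN={a@B0, a@B2, b@B1, c@B1, e@B1, e@B4, f@B3, f@B5} | OUT={a@B2, b@B1, c@B1, e@B1, e@B4, f@B3, f@B5}
  B3: | IN={a@B2, b@B1, c@B1, e@B1, e@B4, f@B3, f@B5} | OUT={a@B2, b@B1, c@B1, e@B1, e@B4, f@B3}
  B4: | IN={a@B2, b@B1, c@B1, e@B1, e@B4, f@B3} | OUT={a@B2, b@B1, c@B1, e@B4, f@B3}
  B5: | IN={a@B2, b@B1, c@B1, e@B1, e@B4, f@B3} | OUT={a@B2, b@B1, c@B1, e@B1, e@B4, f@B5}
  B6: | IN={a@B2, b@B1, c@B1, e@B1, e@B4, f@B5} | OUT={a@B2, b@B1, c@B6, e@B1, e@B4, f@B5}

Merge at B0 (entry node, so the boundary value {} is joined with the incoming edge(s)): IN[B0] = {} ⊔ OUT[B3] = {a@B2, b@B1, c@B1, e@B1, e@B4, f@B3}
Applying B0's transfer function to that IN value gives OUT[B0] (row B0 above).

Answer: {a@B0, b@B1, c@B1, e@B1, e@B4, f@B3}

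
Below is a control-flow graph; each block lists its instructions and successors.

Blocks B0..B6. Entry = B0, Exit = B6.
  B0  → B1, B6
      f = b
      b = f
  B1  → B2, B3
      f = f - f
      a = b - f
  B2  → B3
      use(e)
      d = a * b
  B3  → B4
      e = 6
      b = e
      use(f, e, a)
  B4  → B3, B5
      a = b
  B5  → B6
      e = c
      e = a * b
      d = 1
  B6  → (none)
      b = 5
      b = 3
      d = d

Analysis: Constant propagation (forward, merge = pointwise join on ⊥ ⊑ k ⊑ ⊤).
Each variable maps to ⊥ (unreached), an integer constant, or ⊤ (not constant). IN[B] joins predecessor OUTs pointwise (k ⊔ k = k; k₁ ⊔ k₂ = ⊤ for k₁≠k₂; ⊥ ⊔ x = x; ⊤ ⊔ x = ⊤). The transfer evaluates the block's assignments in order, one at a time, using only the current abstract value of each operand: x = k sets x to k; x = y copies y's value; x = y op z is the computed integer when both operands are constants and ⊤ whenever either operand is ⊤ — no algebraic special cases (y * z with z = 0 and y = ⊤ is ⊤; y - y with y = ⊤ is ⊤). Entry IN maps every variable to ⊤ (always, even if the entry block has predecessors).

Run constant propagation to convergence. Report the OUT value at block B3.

Converged values:
  B0: | IN=(all ⊤) | OUT=(all ⊤)
  B1: | IN=(all ⊤) | OUT=(all ⊤)
  B2: | IN=(all ⊤) | OUT=(all ⊤)
  B3: | IN=(all ⊤) | OUT={b:6, e:6; rest ⊤}
  B4: | IN={b:6, e:6; rest ⊤} | OUT={a:6, b:6, e:6; rest ⊤}
  B5: | IN={a:6, b:6, e:6; rest ⊤} | OUT={a:6, b:6, d:1, e:36; rest ⊤}
  B6: | IN=(all ⊤) | OUT={b:3; rest ⊤}

Merge at B3: IN[B3] = OUT[B1] ⊔ OUT[B2] ⊔ OUT[B4] = {a: ⊤, b: ⊤, c: ⊤, d: ⊤, e: ⊤, f: ⊤}
Applying B3's transfer function to that IN value gives OUT[B3] (row B3 above).

Answer: {a: ⊤, b: 6, c: ⊤, d: ⊤, e: 6, f: ⊤}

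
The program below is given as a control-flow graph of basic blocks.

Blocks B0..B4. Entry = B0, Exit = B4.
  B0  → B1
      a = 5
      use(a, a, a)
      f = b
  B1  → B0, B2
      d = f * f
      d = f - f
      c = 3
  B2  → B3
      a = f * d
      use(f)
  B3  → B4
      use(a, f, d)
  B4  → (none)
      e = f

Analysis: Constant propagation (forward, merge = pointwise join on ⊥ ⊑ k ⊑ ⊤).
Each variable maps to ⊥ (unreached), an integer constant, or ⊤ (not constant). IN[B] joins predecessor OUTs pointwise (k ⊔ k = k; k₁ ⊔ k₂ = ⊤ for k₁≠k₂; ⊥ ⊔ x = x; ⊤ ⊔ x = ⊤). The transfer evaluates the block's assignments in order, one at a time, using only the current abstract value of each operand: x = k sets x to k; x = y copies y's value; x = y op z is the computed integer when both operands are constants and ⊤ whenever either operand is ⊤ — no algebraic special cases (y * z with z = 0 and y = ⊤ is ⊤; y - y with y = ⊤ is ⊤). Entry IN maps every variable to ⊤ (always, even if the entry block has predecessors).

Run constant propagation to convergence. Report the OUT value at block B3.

Answer: {a: ⊤, b: ⊤, c: 3, d: ⊤, e: ⊤, f: ⊤}

Trace:
Fixpoint table:
  B0: | IN=(all ⊤) | OUT={a:5; rest ⊤}
  B1: | IN={a:5; rest ⊤} | OUT={a:5, c:3; rest ⊤}
  B2: | IN={a:5, c:3; rest ⊤} | OUT={c:3; rest ⊤}
  B3: | IN={c:3; rest ⊤} | OUT={c:3; rest ⊤}
  B4: | IN={c:3; rest ⊤} | OUT={c:3; rest ⊤}

Merge at B3: IN[B3] = OUT[B2] = {a: ⊤, b: ⊤, c: 3, d: ⊤, e: ⊤, f: ⊤}
Applying B3's transfer function to that IN value gives OUT[B3] (row B3 above).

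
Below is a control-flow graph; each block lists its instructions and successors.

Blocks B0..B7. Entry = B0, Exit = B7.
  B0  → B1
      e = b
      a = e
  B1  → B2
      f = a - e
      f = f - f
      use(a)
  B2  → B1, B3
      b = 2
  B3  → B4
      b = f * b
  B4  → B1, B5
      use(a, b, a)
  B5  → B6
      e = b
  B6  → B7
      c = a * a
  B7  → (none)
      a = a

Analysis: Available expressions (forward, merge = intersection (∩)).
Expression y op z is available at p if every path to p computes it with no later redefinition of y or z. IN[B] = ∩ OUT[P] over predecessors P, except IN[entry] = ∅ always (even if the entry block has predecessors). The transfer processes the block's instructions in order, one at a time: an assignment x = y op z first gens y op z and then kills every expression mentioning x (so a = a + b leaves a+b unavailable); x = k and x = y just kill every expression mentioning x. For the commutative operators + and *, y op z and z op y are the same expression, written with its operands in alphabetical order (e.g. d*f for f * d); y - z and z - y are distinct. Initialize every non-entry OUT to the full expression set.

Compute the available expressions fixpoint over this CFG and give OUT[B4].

Per-block solution:
  B0: | IN={} | OUT={}
  B1: | IN={} | OUT={a-e}
  B2: | IN={a-e} | OUT={a-e}
  B3: | IN={a-e} | OUT={a-e}
  B4: | IN={a-e} | OUT={a-e}
  B5: | IN={a-e} | OUT={}
  B6: | IN={} | OUT={a*a}
  B7: | IN={a*a} | OUT={}

Merge at B4: IN[B4] = OUT[B3] = {a-e}
Applying B4's transfer function to that IN value gives OUT[B4] (row B4 above).

Answer: {a-e}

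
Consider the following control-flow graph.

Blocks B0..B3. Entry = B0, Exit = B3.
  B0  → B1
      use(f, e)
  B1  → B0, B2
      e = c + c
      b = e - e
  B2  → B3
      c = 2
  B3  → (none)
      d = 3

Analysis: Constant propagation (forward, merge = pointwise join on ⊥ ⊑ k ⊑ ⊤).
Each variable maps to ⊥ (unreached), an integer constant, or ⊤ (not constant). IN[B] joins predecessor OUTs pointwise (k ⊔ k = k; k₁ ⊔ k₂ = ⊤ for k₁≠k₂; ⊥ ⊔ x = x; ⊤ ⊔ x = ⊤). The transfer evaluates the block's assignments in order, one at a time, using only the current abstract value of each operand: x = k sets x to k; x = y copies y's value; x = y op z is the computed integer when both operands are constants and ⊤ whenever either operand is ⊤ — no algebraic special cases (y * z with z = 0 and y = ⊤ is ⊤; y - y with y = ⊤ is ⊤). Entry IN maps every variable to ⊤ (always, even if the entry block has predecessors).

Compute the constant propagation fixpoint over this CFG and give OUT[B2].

Converged values:
  B0:  IN=(all ⊤)  OUT=(all ⊤)
  B1:  IN=(all ⊤)  OUT=(all ⊤)
  B2:  IN=(all ⊤)  OUT={c:2; rest ⊤}
  B3:  IN={c:2; rest ⊤}  OUT={c:2, d:3; rest ⊤}

Merge at B2: IN[B2] = OUT[B1] = {a: ⊤, b: ⊤, c: ⊤, d: ⊤, e: ⊤, f: ⊤}
Applying B2's transfer function to that IN value gives OUT[B2] (row B2 above).

Answer: {a: ⊤, b: ⊤, c: 2, d: ⊤, e: ⊤, f: ⊤}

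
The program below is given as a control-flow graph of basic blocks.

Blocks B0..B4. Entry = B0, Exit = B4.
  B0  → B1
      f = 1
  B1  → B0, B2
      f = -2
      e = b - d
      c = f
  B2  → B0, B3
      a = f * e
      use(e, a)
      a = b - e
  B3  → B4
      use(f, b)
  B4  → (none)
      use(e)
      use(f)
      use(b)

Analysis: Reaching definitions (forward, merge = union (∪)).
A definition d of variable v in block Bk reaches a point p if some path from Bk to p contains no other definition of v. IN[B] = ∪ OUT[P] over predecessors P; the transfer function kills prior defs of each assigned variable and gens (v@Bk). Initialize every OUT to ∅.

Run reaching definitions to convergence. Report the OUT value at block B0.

Fixpoint table:
  B0:   IN={a@B2, c@B1, e@B1, f@B1}   OUT={a@B2, c@B1, e@B1, f@B0}
  B1:   IN={a@B2, c@B1, e@B1, f@B0}   OUT={a@B2, c@B1, e@B1, f@B1}
  B2:   IN={a@B2, c@B1, e@B1, f@B1}   OUT={a@B2, c@B1, e@B1, f@B1}
  B3:   IN={a@B2, c@B1, e@B1, f@B1}   OUT={a@B2, c@B1, e@B1, f@B1}
  B4:   IN={a@B2, c@B1, e@B1, f@B1}   OUT={a@B2, c@B1, e@B1, f@B1}

Merge at B0 (entry node, so the boundary value {} is joined with the incoming edge(s)): IN[B0] = {} ⊔ OUT[B1] ⊔ OUT[B2] = {a@B2, c@B1, e@B1, f@B1}
Applying B0's transfer function to that IN value gives OUT[B0] (row B0 above).

Answer: {a@B2, c@B1, e@B1, f@B0}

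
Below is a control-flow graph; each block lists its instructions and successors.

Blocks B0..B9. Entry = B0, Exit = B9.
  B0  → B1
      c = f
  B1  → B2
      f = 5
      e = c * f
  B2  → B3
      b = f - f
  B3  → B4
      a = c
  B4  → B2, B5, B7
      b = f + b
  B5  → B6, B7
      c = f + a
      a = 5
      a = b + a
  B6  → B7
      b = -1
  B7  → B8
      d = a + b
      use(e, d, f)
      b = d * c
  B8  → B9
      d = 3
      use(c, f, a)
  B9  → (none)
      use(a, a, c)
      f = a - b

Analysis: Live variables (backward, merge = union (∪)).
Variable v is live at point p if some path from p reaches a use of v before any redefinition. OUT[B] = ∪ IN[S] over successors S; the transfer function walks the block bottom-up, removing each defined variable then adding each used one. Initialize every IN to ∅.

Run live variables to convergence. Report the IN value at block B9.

Converged values:
  B0:   IN={f}   OUT={c}
  B1:   IN={c}   OUT={c, e, f}
  B2:   IN={c, e, f}   OUT={b, c, e, f}
  B3:   IN={b, c, e, f}   OUT={a, b, c, e, f}
  B4:   IN={a, b, c, e, f}   OUT={a, b, c, e, f}
  B5:   IN={a, b, e, f}   OUT={a, b, c, e, f}
  B6:   IN={a, c, e, f}   OUT={a, b, c, e, f}
  B7:   IN={a, b, c, e, f}   OUT={a, b, c, f}
  B8:   IN={a, b, c, f}   OUT={a, b, c}
  B9:   IN={a, b, c}   OUT={}

B9 is the boundary node: OUT[B9] = {}
Applying B9's transfer function to that OUT value gives IN[B9] (row B9 above).

Answer: {a, b, c}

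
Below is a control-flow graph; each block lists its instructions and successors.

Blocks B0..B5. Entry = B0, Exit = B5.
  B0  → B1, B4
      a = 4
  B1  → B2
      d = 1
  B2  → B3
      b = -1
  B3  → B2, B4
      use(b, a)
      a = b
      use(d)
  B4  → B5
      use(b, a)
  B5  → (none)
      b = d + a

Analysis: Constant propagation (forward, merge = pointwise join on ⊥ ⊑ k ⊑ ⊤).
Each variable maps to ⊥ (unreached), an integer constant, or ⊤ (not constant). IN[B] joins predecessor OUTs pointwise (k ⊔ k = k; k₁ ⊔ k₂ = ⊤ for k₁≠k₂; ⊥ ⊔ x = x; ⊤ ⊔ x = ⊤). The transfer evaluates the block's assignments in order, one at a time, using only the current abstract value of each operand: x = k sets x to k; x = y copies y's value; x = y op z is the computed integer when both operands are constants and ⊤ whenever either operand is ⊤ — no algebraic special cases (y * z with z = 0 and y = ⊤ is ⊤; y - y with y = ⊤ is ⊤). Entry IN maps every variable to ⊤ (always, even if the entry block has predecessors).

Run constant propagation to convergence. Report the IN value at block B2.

Per-block solution:
  B0:  IN=(all ⊤)  OUT={a:4; rest ⊤}
  B1:  IN={a:4; rest ⊤}  OUT={a:4, d:1; rest ⊤}
  B2:  IN={d:1; rest ⊤}  OUT={b:-1, d:1; rest ⊤}
  B3:  IN={b:-1, d:1; rest ⊤}  OUT={a:-1, b:-1, d:1; rest ⊤}
  B4:  IN=(all ⊤)  OUT=(all ⊤)
  B5:  IN=(all ⊤)  OUT=(all ⊤)

Merge at B2: IN[B2] = OUT[B1] ⊔ OUT[B3] = {a: ⊤, b: ⊤, c: ⊤, d: 1, e: ⊤, f: ⊤}

Answer: {a: ⊤, b: ⊤, c: ⊤, d: 1, e: ⊤, f: ⊤}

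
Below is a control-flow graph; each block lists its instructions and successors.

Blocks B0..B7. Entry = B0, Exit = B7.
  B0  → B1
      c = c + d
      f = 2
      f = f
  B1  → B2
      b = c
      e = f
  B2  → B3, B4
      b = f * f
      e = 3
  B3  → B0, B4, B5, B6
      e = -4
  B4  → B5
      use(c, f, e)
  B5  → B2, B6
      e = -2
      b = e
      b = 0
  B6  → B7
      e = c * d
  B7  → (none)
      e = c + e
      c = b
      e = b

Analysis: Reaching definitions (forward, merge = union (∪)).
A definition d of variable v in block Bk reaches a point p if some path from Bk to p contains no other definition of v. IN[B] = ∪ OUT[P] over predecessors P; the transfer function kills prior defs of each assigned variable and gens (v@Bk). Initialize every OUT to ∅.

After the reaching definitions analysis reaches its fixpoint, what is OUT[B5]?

Fixpoint table:
  B0: | IN={b@B2, c@B0, e@B3, f@B0} | OUT={b@B2, c@B0, e@B3, f@B0}
  B1: | IN={b@B2, c@B0, e@B3, f@B0} | OUT={b@B1, c@B0, e@B1, f@B0}
  B2: | IN={b@B1, b@B5, c@B0, e@B1, e@B5, f@B0} | OUT={b@B2, c@B0, e@B2, f@B0}
  B3: | IN={b@B2, c@B0, e@B2, f@B0} | OUT={b@B2, c@B0, e@B3, f@B0}
  B4: | IN={b@B2, c@B0, e@B2, e@B3, f@B0} | OUT={b@B2, c@B0, e@B2, e@B3, f@B0}
  B5: | IN={b@B2, c@B0, e@B2, e@B3, f@B0} | OUT={b@B5, c@B0, e@B5, f@B0}
  B6: | IN={b@B2, b@B5, c@B0, e@B3, e@B5, f@B0} | OUT={b@B2, b@B5, c@B0, e@B6, f@B0}
  B7: | IN={b@B2, b@B5, c@B0, e@B6, f@B0} | OUT={b@B2, b@B5, c@B7, e@B7, f@B0}

Merge at B5: IN[B5] = OUT[B3] ⊔ OUT[B4] = {b@B2, c@B0, e@B2, e@B3, f@B0}
Applying B5's transfer function to that IN value gives OUT[B5] (row B5 above).

Answer: {b@B5, c@B0, e@B5, f@B0}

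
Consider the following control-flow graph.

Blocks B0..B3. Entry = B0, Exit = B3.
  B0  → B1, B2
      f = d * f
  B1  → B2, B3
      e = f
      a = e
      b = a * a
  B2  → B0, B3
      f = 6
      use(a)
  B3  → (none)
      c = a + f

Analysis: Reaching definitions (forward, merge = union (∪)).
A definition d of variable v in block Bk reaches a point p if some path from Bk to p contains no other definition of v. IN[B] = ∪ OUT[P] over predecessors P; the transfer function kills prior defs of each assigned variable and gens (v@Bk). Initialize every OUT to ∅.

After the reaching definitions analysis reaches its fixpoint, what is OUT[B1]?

Answer: {a@B1, b@B1, e@B1, f@B0}

Trace:
Fixpoint table:
  B0:   IN={a@B1, b@B1, e@B1, f@B2}   OUT={a@B1, b@B1, e@B1, f@B0}
  B1:   IN={a@B1, b@B1, e@B1, f@B0}   OUT={a@B1, b@B1, e@B1, f@B0}
  B2:   IN={a@B1, b@B1, e@B1, f@B0}   OUT={a@B1, b@B1, e@B1, f@B2}
  B3:   IN={a@B1, b@B1, e@B1, f@B0, f@B2}   OUT={a@B1, b@B1, c@B3, e@B1, f@B0, f@B2}

Merge at B1: IN[B1] = OUT[B0] = {a@B1, b@B1, e@B1, f@B0}
Applying B1's transfer function to that IN value gives OUT[B1] (row B1 above).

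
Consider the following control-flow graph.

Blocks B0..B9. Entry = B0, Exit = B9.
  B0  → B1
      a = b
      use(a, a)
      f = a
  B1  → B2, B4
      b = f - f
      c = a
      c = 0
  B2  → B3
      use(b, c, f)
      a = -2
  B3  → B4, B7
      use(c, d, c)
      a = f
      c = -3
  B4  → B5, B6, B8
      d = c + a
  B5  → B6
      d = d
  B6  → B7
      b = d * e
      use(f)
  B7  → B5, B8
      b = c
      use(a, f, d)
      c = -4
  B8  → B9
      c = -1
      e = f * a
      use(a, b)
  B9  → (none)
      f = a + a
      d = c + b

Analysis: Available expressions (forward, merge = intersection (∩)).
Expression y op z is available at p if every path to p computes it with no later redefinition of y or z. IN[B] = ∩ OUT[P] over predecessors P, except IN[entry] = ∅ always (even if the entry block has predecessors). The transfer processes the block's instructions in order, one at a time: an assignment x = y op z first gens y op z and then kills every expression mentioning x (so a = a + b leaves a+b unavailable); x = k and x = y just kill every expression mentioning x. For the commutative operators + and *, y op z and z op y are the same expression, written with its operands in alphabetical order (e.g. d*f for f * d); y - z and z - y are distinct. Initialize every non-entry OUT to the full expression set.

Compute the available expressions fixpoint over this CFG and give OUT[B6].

Fixpoint table:
  B0:   IN={}   OUT={}
  B1:   IN={}   OUT={f-f}
  B2:   IN={f-f}   OUT={f-f}
  B3:   IN={f-f}   OUT={f-f}
  B4:   IN={f-f}   OUT={a+c, f-f}
  B5:   IN={f-f}   OUT={f-f}
  B6:   IN={f-f}   OUT={d*e, f-f}
  B7:   IN={f-f}   OUT={f-f}
  B8:   IN={f-f}   OUT={a*f, f-f}
  B9:   IN={a*f, f-f}   OUT={a+a, b+c}

Merge at B6: IN[B6] = OUT[B4] ∩ OUT[B5] = {f-f}
Applying B6's transfer function to that IN value gives OUT[B6] (row B6 above).

Answer: {d*e, f-f}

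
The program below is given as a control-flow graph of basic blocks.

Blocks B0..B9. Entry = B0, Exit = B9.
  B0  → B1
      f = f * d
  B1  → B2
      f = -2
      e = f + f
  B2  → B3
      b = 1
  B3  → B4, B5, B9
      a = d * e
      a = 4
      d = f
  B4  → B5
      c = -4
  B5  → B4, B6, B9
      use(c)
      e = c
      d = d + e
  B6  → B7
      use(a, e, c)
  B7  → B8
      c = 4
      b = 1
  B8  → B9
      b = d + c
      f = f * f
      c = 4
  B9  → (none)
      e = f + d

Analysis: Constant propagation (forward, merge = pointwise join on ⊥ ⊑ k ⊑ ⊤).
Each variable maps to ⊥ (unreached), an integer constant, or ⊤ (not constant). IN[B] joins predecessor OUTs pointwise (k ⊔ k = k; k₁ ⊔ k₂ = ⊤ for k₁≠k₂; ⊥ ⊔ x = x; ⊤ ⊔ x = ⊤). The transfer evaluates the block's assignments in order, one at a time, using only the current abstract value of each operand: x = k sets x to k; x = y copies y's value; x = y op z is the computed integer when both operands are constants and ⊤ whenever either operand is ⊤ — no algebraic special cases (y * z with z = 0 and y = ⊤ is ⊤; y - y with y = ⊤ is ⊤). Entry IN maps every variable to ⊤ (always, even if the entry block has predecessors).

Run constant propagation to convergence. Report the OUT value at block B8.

Answer: {a: 4, b: ⊤, c: 4, d: ⊤, e: ⊤, f: 4}

Working:
Per-block solution:
  B0:  IN=(all ⊤)  OUT=(all ⊤)
  B1:  IN=(all ⊤)  OUT={e:-4, f:-2; rest ⊤}
  B2:  IN={e:-4, f:-2; rest ⊤}  OUT={b:1, e:-4, f:-2; rest ⊤}
  B3:  IN={b:1, e:-4, f:-2; rest ⊤}  OUT={a:4, b:1, d:-2, e:-4, f:-2; rest ⊤}
  B4:  IN={a:4, b:1, f:-2; rest ⊤}  OUT={a:4, b:1, c:-4, f:-2; rest ⊤}
  B5:  IN={a:4, b:1, f:-2; rest ⊤}  OUT={a:4, b:1, f:-2; rest ⊤}
  B6:  IN={a:4, b:1, f:-2; rest ⊤}  OUT={a:4, b:1, f:-2; rest ⊤}
  B7:  IN={a:4, b:1, f:-2; rest ⊤}  OUT={a:4, b:1, c:4, f:-2; rest ⊤}
  B8:  IN={a:4, b:1, c:4, f:-2; rest ⊤}  OUT={a:4, c:4, f:4; rest ⊤}
  B9:  IN={a:4; rest ⊤}  OUT={a:4; rest ⊤}

Merge at B8: IN[B8] = OUT[B7] = {a: 4, b: 1, c: 4, d: ⊤, e: ⊤, f: -2}
Applying B8's transfer function to that IN value gives OUT[B8] (row B8 above).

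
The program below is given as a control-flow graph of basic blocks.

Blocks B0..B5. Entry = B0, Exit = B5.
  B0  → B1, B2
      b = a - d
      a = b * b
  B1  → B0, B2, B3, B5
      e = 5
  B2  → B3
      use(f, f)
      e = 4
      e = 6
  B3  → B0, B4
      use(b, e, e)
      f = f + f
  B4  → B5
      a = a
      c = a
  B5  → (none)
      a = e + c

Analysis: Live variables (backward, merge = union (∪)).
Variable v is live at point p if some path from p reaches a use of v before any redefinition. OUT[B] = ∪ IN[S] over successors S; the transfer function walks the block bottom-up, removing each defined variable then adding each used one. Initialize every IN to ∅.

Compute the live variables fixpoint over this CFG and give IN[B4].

Fixpoint table:
  B0: | IN={a, c, d, f} | OUT={a, b, c, d, f}
  B1: | IN={a, b, c, d, f} | OUT={a, b, c, d, e, f}
  B2: | IN={a, b, c, d, f} | OUT={a, b, c, d, e, f}
  B3: | IN={a, b, c, d, e, f} | OUT={a, c, d, e, f}
  B4: | IN={a, e} | OUT={c, e}
  B5: | IN={c, e} | OUT={}

Merge at B4: OUT[B4] = IN[B5] = {c, e}
Applying B4's transfer function to that OUT value gives IN[B4] (row B4 above).

Answer: {a, e}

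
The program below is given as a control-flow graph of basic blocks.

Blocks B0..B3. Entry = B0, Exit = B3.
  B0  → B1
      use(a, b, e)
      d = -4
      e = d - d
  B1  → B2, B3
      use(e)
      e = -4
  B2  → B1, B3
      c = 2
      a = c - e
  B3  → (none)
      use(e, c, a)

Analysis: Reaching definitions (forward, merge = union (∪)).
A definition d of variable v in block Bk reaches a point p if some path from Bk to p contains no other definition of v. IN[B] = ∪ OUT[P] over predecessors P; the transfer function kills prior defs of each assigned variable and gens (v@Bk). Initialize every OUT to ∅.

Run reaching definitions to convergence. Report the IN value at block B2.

Fixpoint table:
  B0: | IN={} | OUT={d@B0, e@B0}
  B1: | IN={a@B2, c@B2, d@B0, e@B0, e@B1} | OUT={a@B2, c@B2, d@B0, e@B1}
  B2: | IN={a@B2, c@B2, d@B0, e@B1} | OUT={a@B2, c@B2, d@B0, e@B1}
  B3: | IN={a@B2, c@B2, d@B0, e@B1} | OUT={a@B2, c@B2, d@B0, e@B1}

Merge at B2: IN[B2] = OUT[B1] = {a@B2, c@B2, d@B0, e@B1}

Answer: {a@B2, c@B2, d@B0, e@B1}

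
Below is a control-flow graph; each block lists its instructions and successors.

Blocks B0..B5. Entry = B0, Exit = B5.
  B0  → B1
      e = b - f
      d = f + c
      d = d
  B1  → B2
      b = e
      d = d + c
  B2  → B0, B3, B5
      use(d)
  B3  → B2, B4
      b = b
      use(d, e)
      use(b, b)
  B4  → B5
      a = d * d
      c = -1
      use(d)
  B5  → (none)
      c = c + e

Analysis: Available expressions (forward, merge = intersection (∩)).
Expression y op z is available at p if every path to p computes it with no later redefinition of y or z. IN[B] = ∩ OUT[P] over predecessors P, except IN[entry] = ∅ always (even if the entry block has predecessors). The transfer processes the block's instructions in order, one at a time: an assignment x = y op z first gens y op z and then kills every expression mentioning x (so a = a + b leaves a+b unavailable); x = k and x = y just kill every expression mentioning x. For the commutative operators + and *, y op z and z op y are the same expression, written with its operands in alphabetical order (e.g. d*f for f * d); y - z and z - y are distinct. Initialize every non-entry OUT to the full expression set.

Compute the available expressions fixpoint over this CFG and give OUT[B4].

Converged values:
  B0:   IN={}   OUT={b-f, c+f}
  B1:   IN={b-f, c+f}   OUT={c+f}
  B2:   IN={c+f}   OUT={c+f}
  B3:   IN={c+f}   OUT={c+f}
  B4:   IN={c+f}   OUT={d*d}
  B5:   IN={}   OUT={}

Merge at B4: IN[B4] = OUT[B3] = {c+f}
Applying B4's transfer function to that IN value gives OUT[B4] (row B4 above).

Answer: {d*d}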